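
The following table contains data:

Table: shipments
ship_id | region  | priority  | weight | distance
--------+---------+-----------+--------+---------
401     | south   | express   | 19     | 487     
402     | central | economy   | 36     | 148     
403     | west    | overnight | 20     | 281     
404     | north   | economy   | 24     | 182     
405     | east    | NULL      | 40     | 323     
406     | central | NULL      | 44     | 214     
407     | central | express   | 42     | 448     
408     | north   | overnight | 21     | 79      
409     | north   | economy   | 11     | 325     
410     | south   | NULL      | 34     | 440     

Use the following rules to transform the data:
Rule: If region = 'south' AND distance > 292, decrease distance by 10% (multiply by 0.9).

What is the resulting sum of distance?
2834.3

Step 1: Find records where region = 'south' AND distance > 292
Step 2: 2 records match, summing to 927
Step 3: After multiplier: 927 × 0.9 = 834.3
Step 4: Unaffected records sum: 2000
Step 5: Final sum = 834.3 + 2000 = 2834.3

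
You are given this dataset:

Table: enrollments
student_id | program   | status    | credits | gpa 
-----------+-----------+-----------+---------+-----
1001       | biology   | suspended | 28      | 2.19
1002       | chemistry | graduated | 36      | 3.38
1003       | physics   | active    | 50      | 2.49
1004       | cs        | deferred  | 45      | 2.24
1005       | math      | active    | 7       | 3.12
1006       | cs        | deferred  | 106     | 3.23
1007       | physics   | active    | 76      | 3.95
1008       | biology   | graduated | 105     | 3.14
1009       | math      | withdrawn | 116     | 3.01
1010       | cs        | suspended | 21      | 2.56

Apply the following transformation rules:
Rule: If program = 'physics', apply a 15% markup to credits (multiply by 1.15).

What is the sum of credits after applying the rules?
608.9

Step 1: Records with program = 'physics' have total credits = 126
Step 2: Apply multiplier: 126 × 1.15 = 144.9
Step 3: Other records total: 464
Step 4: Final sum = 144.9 + 464 = 608.9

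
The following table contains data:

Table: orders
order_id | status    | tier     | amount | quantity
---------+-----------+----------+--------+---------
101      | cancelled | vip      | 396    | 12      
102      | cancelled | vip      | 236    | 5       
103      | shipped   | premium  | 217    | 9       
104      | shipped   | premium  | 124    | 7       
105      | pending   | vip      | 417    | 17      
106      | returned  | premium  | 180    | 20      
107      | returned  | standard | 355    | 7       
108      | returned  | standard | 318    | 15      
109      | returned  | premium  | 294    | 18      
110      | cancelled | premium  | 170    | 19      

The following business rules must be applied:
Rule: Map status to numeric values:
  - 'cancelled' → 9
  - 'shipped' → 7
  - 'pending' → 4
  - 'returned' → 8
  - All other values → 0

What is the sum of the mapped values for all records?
77

Step 1: Apply mapping to each record
Step 2: Count by status:
  'cancelled': 3 records × 9 = 27
  'shipped': 2 records × 7 = 14
  'pending': 1 records × 4 = 4
  'returned': 4 records × 8 = 32
Step 3: Sum all mapped values = 77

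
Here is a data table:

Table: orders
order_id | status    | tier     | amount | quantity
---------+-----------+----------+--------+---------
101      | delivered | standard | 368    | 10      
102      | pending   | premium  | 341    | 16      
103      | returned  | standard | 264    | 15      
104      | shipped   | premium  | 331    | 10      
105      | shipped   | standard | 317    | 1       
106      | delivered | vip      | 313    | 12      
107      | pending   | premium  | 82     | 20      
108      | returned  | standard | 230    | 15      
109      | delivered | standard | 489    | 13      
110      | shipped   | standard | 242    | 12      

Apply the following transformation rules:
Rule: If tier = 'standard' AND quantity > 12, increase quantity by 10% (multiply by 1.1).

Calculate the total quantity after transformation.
128.3

Step 1: Find records where tier = 'standard' AND quantity > 12
Step 2: 3 records match, summing to 43
Step 3: After multiplier: 43 × 1.1 = 47.3
Step 4: Unaffected records sum: 81
Step 5: Final sum = 47.3 + 81 = 128.3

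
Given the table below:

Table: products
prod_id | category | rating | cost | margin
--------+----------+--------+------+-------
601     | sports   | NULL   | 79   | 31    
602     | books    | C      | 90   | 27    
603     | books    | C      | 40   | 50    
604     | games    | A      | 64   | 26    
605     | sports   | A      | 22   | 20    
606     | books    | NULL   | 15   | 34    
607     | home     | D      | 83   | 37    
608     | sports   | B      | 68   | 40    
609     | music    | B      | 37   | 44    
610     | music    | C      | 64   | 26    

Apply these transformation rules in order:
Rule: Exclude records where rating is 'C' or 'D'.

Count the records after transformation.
6

Step 1: Count records to exclude
  - 3 (C) + 1 (D) = 4 records
Step 2: Total records: 10
Step 3: Remaining = 10 - 4 = 6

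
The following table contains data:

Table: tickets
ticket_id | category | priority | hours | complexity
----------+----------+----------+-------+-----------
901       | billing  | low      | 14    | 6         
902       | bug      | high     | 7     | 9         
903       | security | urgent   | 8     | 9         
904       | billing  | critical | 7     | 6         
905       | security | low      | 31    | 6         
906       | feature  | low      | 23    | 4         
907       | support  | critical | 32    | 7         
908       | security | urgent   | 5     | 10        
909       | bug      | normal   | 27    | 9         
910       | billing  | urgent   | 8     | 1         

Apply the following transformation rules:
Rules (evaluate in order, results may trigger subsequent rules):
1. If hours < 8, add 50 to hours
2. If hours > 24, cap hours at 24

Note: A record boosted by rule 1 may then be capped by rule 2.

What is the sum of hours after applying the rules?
197

Step 1: Apply rule 1 to records with hours < 8
  - 3 records get bonus of 50
  - Of these, 3 records then exceed 24 and get capped
Step 2: Apply rule 2 to records with hours > 24
  - 3 records (original) are capped
Step 3: Calculate final sum = 197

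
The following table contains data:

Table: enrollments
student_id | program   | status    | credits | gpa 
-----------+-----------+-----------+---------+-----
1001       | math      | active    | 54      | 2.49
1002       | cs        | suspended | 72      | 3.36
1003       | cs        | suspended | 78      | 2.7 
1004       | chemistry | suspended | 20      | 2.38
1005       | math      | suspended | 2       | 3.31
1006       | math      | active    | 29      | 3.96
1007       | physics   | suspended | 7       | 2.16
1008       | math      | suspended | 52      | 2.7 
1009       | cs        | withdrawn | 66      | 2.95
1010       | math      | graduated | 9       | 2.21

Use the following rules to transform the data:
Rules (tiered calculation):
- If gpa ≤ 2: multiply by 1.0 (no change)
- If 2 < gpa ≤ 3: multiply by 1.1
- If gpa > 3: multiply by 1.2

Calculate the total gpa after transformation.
32.11

Step 1: Tier 1 (gpa ≤ 2): 0 records, sum = 0 × 1.0 = 0.0
Step 2: Tier 2 (2 < gpa ≤ 3): 7 records, sum = 17.59 × 1.1 = 19.35
Step 3: Tier 3 (gpa > 3): 3 records, sum = 10.63 × 1.2 = 12.76
Step 4: Final sum = 0.0 + 19.35 + 12.76 = 32.11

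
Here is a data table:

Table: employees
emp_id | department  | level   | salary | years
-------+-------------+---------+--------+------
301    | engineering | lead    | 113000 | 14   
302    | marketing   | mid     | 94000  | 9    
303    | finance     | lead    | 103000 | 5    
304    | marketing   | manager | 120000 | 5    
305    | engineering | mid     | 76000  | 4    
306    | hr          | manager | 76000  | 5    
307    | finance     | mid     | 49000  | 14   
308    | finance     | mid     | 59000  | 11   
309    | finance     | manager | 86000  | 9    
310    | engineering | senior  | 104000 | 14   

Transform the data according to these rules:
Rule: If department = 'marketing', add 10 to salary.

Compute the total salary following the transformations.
880020

Step 1: Count records where department = 'marketing': 2
Step 2: Total bonus added: 2 × 10 = 20
Step 3: Original sum of salary: 880000
Step 4: Final sum = 880000 + 20 = 880020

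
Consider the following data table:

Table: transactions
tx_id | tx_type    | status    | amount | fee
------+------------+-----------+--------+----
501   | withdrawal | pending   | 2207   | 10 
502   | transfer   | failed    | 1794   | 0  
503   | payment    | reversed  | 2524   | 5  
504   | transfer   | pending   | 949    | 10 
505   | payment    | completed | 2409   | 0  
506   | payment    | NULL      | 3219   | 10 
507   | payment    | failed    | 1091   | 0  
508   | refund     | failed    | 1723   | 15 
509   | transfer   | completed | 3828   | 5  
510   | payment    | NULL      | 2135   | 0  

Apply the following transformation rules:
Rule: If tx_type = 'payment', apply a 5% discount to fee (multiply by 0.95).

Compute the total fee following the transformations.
54.25

Step 1: Records with tx_type = 'payment' have total fee = 15
Step 2: Apply multiplier: 15 × 0.95 = 14.25
Step 3: Other records total: 40
Step 4: Final sum = 14.25 + 40 = 54.25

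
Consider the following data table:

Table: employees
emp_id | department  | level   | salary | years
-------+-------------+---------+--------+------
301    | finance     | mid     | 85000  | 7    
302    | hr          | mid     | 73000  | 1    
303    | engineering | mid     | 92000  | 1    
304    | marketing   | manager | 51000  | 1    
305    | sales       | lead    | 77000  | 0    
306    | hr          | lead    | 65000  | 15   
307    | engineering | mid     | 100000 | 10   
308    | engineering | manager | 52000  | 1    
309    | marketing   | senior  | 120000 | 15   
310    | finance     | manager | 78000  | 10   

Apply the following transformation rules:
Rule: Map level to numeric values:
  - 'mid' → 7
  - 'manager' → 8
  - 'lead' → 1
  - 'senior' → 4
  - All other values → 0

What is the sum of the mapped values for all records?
58

Step 1: Apply mapping to each record
Step 2: Count by status:
  'mid': 4 records × 7 = 28
  'manager': 3 records × 8 = 24
  'lead': 2 records × 1 = 2
  'senior': 1 records × 4 = 4
Step 3: Sum all mapped values = 58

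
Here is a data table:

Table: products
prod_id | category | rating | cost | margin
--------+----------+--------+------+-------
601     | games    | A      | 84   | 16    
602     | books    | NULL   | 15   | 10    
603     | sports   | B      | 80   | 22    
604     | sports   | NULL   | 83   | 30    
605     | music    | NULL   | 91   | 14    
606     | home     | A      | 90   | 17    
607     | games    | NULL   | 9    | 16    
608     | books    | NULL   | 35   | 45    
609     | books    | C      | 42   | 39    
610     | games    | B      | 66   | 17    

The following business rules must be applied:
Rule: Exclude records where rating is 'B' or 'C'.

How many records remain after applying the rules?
7

Step 1: Count records to exclude
  - 2 (B) + 1 (C) = 3 records
Step 2: Total records: 10
Step 3: Remaining = 10 - 3 = 7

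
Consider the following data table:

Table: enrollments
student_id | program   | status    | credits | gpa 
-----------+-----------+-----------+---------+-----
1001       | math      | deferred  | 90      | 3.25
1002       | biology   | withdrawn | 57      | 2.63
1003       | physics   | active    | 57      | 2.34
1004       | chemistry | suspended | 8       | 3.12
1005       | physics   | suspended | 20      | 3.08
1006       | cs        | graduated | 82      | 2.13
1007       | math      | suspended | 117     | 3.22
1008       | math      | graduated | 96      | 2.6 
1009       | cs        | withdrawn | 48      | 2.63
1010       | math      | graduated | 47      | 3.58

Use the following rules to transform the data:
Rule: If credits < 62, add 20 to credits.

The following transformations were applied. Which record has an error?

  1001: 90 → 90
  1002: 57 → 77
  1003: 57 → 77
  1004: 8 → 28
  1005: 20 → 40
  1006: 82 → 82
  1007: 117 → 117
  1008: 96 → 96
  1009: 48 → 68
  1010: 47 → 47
Record 1010 has an error. The correct transformed value should be 67, not 47.

Step 1: Check each record against the rule
Step 2: Record 1010 has credits = 47
Step 3: Since 47 < 62, the bonus should have been applied
Step 4: Correct value = 67, but claimed value = 47
Conclusion: Record 1010 has the error.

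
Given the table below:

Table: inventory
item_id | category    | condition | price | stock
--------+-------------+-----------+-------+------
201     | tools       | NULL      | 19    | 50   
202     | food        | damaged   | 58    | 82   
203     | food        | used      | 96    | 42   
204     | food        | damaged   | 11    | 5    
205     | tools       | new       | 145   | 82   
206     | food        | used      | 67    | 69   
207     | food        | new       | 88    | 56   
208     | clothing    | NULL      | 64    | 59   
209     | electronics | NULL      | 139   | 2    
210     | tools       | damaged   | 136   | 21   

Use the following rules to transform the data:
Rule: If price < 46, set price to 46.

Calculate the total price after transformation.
885

Step 1: 2 records have price < 46
Step 2: These records originally summed to 30
Step 3: After setting to minimum: 2 × 46 = 92
Step 4: Unaffected records sum: 793
Step 5: Final sum = 92 + 793 = 885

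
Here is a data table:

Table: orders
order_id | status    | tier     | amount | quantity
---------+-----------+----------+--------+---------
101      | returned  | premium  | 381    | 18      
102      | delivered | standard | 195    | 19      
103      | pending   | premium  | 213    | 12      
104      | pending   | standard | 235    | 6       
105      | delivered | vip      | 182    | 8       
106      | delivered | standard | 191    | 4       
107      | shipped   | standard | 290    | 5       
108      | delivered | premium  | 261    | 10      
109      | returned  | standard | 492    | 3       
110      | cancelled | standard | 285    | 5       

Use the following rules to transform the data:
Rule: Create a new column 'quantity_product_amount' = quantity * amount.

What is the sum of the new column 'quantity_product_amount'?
23710

Step 1: For each record, compute quantity * amount
Example calculations:
  18 * 381 = 6858
  19 * 195 = 3705
  12 * 213 = 2556
  ...
Step 2: Sum all derived values
Step 3: Total = 23710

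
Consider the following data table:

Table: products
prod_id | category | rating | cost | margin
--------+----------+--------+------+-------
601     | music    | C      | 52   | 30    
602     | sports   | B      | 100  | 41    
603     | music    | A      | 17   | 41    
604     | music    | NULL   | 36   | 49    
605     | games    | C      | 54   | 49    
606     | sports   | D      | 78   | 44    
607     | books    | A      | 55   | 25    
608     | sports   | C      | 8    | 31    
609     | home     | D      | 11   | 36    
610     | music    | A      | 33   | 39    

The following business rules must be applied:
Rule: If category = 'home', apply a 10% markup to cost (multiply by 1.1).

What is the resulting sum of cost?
445.1

Step 1: Records with category = 'home' have total cost = 11
Step 2: Apply multiplier: 11 × 1.1 = 12.1
Step 3: Other records total: 433
Step 4: Final sum = 12.1 + 433 = 445.1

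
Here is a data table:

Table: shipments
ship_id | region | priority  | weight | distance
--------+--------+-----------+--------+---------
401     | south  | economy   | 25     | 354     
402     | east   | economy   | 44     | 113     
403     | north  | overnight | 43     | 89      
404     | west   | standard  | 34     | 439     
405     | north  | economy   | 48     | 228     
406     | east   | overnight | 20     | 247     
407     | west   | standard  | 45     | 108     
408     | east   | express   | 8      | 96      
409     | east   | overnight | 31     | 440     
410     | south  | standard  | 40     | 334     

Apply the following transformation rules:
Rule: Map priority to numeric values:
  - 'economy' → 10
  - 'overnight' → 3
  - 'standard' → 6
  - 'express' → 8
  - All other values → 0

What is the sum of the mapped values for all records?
65

Step 1: Apply mapping to each record
Step 2: Count by status:
  'economy': 3 records × 10 = 30
  'overnight': 3 records × 3 = 9
  'standard': 3 records × 6 = 18
  'express': 1 records × 8 = 8
Step 3: Sum all mapped values = 65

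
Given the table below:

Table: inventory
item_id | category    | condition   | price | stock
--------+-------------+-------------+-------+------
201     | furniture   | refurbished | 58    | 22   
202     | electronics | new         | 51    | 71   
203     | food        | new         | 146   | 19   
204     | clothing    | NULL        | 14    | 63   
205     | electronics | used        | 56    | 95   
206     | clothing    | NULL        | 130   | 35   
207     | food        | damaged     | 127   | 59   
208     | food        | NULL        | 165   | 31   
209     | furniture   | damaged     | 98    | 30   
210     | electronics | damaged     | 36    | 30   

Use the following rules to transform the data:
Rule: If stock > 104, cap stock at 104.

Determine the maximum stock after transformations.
95

Step 1: Original maximum stock = 95
Step 2: Check cap of 104 against maximum
Step 3: No records exceed the cap (max 95 <= cap 104), so no capping applies
Step 4: Maximum after transformation = 95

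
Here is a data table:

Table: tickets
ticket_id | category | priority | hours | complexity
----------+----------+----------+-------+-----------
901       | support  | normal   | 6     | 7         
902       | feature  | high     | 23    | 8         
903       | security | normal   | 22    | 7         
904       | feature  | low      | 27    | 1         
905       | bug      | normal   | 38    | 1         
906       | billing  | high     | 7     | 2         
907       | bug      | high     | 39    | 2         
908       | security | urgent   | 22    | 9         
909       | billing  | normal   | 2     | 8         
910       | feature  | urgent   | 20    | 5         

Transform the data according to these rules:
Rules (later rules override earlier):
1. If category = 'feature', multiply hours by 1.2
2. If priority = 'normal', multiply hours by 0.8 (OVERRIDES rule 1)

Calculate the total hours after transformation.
206.4

Step 1: Rule 2 takes priority for records with priority = 'normal'
  - 4 records: 68 × 0.8 = 54.4
Step 2: Rule 1 applies to remaining records with category = 'feature'
  - 3 records: 70 × 1.2 = 84.0
Step 3: Other records unchanged: 68
Step 4: Final sum = 54.4 + 84.0 + 68 = 206.4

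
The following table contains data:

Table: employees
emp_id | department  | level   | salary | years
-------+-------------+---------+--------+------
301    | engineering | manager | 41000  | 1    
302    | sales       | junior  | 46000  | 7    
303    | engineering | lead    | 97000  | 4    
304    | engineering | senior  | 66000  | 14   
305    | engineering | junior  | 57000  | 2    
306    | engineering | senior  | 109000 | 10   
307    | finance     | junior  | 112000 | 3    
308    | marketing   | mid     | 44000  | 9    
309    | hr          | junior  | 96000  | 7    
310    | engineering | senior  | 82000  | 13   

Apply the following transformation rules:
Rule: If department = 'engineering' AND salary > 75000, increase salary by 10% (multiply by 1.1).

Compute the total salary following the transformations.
778800.0

Step 1: Find records where department = 'engineering' AND salary > 75000
Step 2: 3 records match, summing to 288000
Step 3: After multiplier: 288000 × 1.1 = 316800.0
Step 4: Unaffected records sum: 462000
Step 5: Final sum = 316800.0 + 462000 = 778800.0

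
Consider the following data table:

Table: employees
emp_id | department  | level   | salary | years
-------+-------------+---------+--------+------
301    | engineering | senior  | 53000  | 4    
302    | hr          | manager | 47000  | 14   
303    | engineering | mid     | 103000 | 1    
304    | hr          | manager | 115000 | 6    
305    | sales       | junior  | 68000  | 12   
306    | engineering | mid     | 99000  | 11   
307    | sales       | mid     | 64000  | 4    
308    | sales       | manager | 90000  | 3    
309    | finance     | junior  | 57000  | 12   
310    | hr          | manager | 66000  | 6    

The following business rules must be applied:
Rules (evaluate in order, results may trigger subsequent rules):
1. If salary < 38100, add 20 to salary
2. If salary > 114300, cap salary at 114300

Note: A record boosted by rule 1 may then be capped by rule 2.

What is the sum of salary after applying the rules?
761300

Step 1: Apply rule 1 to records with salary < 38100
  - 0 records get bonus of 20
  - Of these, 0 records then exceed 114300 and get capped
Step 2: Apply rule 2 to records with salary > 114300
  - 1 records (original) are capped
Step 3: Calculate final sum = 761300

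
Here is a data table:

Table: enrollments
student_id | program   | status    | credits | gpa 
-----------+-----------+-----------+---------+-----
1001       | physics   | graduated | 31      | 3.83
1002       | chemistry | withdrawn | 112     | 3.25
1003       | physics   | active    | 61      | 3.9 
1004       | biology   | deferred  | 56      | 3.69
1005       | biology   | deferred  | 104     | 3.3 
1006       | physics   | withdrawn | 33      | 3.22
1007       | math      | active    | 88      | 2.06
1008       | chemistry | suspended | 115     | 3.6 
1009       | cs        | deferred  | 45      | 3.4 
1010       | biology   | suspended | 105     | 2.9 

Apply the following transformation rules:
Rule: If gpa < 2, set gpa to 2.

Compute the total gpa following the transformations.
33.15

Step 1: 0 records have gpa < 2
Step 2: These records originally summed to 0
Step 3: After setting to minimum: 0 × 2 = 0
Step 4: Unaffected records sum: 33.15
Step 5: Final sum = 0 + 33.15 = 33.15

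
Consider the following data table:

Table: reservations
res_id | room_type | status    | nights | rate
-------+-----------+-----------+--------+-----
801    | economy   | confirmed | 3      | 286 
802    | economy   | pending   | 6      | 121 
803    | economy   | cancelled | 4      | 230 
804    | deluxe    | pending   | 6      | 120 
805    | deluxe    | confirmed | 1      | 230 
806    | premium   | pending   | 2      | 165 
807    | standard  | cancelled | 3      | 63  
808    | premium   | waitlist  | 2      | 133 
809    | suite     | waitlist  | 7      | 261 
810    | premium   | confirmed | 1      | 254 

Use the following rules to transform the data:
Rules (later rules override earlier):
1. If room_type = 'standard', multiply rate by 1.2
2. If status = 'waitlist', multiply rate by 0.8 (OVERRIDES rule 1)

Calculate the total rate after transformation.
1796.8

Step 1: Rule 2 takes priority for records with status = 'waitlist'
  - 2 records: 394 × 0.8 = 315.2
Step 2: Rule 1 applies to remaining records with room_type = 'standard'
  - 1 records: 63 × 1.2 = 75.6
Step 3: Other records unchanged: 1406
Step 4: Final sum = 315.2 + 75.6 + 1406 = 1796.8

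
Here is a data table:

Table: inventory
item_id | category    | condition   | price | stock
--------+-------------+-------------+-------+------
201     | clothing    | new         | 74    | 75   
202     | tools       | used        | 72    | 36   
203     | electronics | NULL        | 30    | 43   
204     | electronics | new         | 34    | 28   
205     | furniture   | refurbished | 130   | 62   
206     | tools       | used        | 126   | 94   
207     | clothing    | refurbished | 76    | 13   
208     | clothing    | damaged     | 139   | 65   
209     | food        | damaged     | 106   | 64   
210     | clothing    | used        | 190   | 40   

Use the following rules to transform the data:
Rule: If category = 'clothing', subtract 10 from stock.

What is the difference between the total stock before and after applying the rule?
40

Step 1: Original sum of stock = 520
Step 2: 4 records have category = 'clothing'
Step 3: Each affected record changes by -10
Step 4: Total change = 4 × -10 = -40
Step 5: New sum = 520 + -40 = 480
Step 6: Difference = |480 - 520| = 40
        (Sum decreased by 40)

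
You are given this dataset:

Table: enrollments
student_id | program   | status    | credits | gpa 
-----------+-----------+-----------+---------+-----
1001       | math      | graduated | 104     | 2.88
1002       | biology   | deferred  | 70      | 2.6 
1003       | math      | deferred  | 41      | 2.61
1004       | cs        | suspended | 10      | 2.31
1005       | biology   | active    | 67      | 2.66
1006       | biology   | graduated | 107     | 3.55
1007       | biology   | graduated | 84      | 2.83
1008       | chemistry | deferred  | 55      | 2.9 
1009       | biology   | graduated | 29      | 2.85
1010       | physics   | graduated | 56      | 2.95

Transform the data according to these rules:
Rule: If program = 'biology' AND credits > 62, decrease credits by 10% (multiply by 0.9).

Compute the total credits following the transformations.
590.2

Step 1: Find records where program = 'biology' AND credits > 62
Step 2: 4 records match, summing to 328
Step 3: After multiplier: 328 × 0.9 = 295.2
Step 4: Unaffected records sum: 295
Step 5: Final sum = 295.2 + 295 = 590.2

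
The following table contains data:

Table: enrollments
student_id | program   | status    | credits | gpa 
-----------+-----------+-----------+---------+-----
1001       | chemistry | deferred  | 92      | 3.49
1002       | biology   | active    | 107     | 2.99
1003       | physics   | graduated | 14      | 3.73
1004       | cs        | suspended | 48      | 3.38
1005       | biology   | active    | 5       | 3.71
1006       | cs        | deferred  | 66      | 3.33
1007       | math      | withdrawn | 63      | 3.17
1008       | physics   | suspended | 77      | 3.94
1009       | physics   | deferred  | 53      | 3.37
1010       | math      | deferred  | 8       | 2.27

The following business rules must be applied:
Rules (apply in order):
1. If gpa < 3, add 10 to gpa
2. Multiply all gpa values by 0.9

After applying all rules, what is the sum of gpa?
48.04

Step 1: Apply Rule 1 - Add 10 to records with gpa < 3
  - 2 records affected: 5.26 + (2 × 10) = 25.26
  - Unaffected records: 28.12
  - Sum after Rule 1: 53.38
Step 2: Apply Rule 2 - Multiply all by 0.9
  - 53.38 × 0.9 = 48.04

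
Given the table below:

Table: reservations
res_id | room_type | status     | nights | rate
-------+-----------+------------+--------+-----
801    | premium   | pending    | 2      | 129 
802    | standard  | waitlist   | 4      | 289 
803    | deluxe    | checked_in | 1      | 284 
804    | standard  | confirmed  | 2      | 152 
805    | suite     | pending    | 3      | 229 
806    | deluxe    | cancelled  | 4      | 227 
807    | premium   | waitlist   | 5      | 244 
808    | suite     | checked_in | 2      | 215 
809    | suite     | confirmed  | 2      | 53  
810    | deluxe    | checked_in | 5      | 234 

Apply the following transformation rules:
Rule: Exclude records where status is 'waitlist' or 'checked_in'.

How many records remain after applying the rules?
5

Step 1: Count records to exclude
  - 2 (waitlist) + 3 (checked_in) = 5 records
Step 2: Total records: 10
Step 3: Remaining = 10 - 5 = 5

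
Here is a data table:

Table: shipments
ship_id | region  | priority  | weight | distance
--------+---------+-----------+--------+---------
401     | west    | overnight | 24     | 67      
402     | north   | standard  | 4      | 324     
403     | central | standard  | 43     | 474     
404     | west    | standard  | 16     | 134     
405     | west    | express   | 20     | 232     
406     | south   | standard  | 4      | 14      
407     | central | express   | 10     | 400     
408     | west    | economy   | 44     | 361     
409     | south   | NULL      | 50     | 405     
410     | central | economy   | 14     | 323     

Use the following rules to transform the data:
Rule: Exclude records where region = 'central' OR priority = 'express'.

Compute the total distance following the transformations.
1305

Step 1: Find records where region = 'central' OR priority = 'express'
Step 2: 4 records match, summing to 1429
Step 3: Original sum: 2734
Step 4: Remaining sum = 2734 - 1429 = 1305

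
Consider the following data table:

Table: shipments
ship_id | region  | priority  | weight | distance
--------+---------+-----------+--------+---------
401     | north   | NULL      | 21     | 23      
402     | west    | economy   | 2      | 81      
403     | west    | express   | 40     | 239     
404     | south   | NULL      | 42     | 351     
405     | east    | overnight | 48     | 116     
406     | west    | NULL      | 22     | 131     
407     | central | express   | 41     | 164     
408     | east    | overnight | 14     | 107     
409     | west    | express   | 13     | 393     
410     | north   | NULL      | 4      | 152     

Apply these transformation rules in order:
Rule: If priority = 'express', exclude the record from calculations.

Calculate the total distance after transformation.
961

Step 1: Identify records where priority = 'express'
Step 2: The excluded records sum to 796
Step 3: Original total distance = 1757
Step 4: Remaining total = 1757 - 796 = 961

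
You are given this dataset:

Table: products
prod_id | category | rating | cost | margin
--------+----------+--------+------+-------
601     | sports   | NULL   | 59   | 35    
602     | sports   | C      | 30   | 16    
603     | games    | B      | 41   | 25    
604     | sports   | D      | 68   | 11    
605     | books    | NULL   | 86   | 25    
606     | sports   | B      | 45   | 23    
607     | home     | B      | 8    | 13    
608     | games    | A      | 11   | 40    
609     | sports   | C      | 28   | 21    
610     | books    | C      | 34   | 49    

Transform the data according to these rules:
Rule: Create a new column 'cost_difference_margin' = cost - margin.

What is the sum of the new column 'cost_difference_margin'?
152

Step 1: For each record, compute cost - margin
Example calculations:
  59 - 35 = 24
  30 - 16 = 14
  41 - 25 = 16
  ...
Step 2: Sum all derived values
Step 3: Total = 152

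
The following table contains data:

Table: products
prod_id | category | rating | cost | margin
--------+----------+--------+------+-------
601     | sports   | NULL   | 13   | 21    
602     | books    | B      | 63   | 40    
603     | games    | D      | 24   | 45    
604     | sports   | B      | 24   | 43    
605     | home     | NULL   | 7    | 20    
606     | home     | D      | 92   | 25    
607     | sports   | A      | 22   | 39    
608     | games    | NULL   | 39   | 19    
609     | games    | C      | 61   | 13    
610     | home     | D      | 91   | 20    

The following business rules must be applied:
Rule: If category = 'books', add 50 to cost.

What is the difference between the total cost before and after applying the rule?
50

Step 1: Original sum of cost = 436
Step 2: 1 records have category = 'books'
Step 3: Each affected record changes by 50
Step 4: Total change = 1 × 50 = 50
Step 5: New sum = 436 + 50 = 486
Step 6: Difference = |486 - 436| = 50
        (Sum increased by 50)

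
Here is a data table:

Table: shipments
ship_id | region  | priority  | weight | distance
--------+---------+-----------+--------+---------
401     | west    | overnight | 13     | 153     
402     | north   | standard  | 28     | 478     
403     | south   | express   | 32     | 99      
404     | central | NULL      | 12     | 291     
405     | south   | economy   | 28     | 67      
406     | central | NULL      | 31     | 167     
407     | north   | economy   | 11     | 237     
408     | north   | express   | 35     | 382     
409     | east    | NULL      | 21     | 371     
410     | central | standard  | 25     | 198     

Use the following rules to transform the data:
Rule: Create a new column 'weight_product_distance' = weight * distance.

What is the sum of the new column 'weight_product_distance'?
57804

Step 1: For each record, compute weight * distance
Example calculations:
  13 * 153 = 1989
  28 * 478 = 13384
  32 * 99 = 3168
  ...
Step 2: Sum all derived values
Step 3: Total = 57804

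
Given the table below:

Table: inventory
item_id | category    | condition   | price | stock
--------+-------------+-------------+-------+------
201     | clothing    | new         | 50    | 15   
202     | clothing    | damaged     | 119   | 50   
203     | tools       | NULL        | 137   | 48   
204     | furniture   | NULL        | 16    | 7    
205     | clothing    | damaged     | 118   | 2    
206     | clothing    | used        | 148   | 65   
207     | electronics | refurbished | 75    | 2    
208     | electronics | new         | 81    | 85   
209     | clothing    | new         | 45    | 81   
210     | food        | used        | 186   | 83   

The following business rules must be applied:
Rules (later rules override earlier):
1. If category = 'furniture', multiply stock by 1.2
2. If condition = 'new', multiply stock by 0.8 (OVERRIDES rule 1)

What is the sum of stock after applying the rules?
403.2

Step 1: Rule 2 takes priority for records with condition = 'new'
  - 3 records: 181 × 0.8 = 144.8
Step 2: Rule 1 applies to remaining records with category = 'furniture'
  - 1 records: 7 × 1.2 = 8.4
Step 3: Other records unchanged: 250
Step 4: Final sum = 144.8 + 8.4 + 250 = 403.2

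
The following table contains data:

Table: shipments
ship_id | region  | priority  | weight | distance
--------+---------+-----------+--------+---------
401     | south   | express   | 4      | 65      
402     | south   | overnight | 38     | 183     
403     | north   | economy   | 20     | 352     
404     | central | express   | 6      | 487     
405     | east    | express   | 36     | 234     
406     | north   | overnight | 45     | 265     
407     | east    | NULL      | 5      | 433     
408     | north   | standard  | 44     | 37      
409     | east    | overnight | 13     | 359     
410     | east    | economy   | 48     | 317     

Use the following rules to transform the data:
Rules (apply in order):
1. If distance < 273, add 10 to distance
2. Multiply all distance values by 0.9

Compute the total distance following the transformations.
2503.8

Step 1: Apply Rule 1 - Add 10 to records with distance < 273
  - 5 records affected: 784 + (5 × 10) = 834
  - Unaffected records: 1948
  - Sum after Rule 1: 2782
Step 2: Apply Rule 2 - Multiply all by 0.9
  - 2782 × 0.9 = 2503.8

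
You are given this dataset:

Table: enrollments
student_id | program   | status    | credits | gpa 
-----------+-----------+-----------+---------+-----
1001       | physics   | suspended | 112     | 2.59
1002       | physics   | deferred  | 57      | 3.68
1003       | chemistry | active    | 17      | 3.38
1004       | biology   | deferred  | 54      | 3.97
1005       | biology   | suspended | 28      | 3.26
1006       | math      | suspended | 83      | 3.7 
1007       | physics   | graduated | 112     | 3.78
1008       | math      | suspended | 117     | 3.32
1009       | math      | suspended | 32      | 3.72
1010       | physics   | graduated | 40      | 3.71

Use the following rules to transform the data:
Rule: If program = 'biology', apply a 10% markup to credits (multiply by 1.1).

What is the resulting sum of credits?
660.2

Step 1: Records with program = 'biology' have total credits = 82
Step 2: Apply multiplier: 82 × 1.1 = 90.2
Step 3: Other records total: 570
Step 4: Final sum = 90.2 + 570 = 660.2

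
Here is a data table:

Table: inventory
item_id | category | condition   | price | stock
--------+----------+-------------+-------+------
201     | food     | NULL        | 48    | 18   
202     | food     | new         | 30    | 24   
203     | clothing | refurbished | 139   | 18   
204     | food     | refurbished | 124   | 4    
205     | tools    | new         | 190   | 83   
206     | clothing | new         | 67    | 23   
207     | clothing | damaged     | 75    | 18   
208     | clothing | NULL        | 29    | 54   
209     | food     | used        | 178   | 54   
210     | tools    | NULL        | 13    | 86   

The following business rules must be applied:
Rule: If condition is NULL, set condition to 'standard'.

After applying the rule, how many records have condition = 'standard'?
3

Step 1: Count records where condition IS NULL
Step 2: Found 3 records with NULL condition
Step 3: These records will have condition set to 'standard'
Step 4: Records already having condition = 'standard': 0
Step 5: Answer: 3 + 0 = 3 records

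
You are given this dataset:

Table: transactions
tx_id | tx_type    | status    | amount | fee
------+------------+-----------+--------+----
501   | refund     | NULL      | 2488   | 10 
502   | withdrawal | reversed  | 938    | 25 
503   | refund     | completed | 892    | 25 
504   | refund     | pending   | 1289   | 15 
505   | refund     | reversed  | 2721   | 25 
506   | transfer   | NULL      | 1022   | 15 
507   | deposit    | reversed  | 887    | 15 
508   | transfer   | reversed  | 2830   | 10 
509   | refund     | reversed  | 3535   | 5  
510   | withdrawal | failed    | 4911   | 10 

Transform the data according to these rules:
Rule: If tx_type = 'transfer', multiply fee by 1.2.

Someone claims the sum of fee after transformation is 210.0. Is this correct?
No, the correct result is 160.0.

Step 1: Calculate the correct sum after transformation
Step 2: Apply multiplier 1.2 to records where tx_type = 'transfer'
Step 3: Correct result = 160.0
Step 4: Claimed result = 210.0
Step 5: 160.0 ≠ 210.0
Conclusion: The claimed result is incorrect. The correct answer is 160.0.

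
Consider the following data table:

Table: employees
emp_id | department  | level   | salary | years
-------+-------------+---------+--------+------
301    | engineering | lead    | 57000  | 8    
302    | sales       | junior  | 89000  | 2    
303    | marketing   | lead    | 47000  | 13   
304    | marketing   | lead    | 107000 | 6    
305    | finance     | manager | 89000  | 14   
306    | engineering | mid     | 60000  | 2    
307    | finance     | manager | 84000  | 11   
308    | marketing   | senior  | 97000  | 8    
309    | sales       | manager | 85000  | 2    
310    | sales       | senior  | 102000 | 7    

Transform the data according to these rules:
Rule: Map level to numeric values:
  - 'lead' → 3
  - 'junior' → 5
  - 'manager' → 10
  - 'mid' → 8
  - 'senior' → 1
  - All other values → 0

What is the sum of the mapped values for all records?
54

Step 1: Apply mapping to each record
Step 2: Count by status:
  'lead': 3 records × 3 = 9
  'junior': 1 records × 5 = 5
  'manager': 3 records × 10 = 30
  'mid': 1 records × 8 = 8
  'senior': 2 records × 1 = 2
Step 3: Sum all mapped values = 54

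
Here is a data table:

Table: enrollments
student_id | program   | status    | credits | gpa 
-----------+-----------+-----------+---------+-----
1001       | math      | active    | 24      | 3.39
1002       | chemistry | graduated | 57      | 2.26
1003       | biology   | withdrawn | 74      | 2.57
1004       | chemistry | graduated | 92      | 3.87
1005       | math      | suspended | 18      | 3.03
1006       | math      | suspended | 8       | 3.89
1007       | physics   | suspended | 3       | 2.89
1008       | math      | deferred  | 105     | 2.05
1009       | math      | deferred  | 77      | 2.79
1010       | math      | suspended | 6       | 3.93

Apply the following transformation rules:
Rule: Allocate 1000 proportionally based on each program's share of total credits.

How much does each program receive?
biology: 159.48, chemistry: 321.12, math: 512.93, physics: 6.47

Step 1: Calculate total credits = 464
Step 2: Calculate each program's proportion:
  biology: 74/464 = 15.95% → 159.48
  chemistry: 149/464 = 32.11% → 321.12
  math: 238/464 = 51.29% → 512.93
  physics: 3/464 = 0.65% → 6.47
Step 3: Verify: sum of allocations ≈ 1000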